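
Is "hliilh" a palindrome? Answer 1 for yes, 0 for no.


Input: hliilh
Reversed: hliilh
  Compare pos 0 ('h') with pos 5 ('h'): match
  Compare pos 1 ('l') with pos 4 ('l'): match
  Compare pos 2 ('i') with pos 3 ('i'): match
Result: palindrome

1


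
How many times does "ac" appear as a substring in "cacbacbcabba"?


Searching for "ac" in "cacbacbcabba"
Scanning each position:
  Position 0: "ca" => no
  Position 1: "ac" => MATCH
  Position 2: "cb" => no
  Position 3: "ba" => no
  Position 4: "ac" => MATCH
  Position 5: "cb" => no
  Position 6: "bc" => no
  Position 7: "ca" => no
  Position 8: "ab" => no
  Position 9: "bb" => no
  Position 10: "ba" => no
Total occurrences: 2

2


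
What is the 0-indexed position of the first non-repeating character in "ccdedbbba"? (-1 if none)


Input: ccdedbbba
Character frequencies:
  'a': 1
  'b': 3
  'c': 2
  'd': 2
  'e': 1
Scanning left to right for freq == 1:
  Position 0 ('c'): freq=2, skip
  Position 1 ('c'): freq=2, skip
  Position 2 ('d'): freq=2, skip
  Position 3 ('e'): unique! => answer = 3

3


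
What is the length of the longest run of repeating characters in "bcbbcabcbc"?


Input: "bcbbcabcbc"
Scanning for longest run:
  Position 1 ('c'): new char, reset run to 1
  Position 2 ('b'): new char, reset run to 1
  Position 3 ('b'): continues run of 'b', length=2
  Position 4 ('c'): new char, reset run to 1
  Position 5 ('a'): new char, reset run to 1
  Position 6 ('b'): new char, reset run to 1
  Position 7 ('c'): new char, reset run to 1
  Position 8 ('b'): new char, reset run to 1
  Position 9 ('c'): new char, reset run to 1
Longest run: 'b' with length 2

2


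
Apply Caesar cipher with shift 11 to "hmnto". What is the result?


Caesar cipher: shift "hmnto" by 11
  'h' (pos 7) + 11 = pos 18 = 's'
  'm' (pos 12) + 11 = pos 23 = 'x'
  'n' (pos 13) + 11 = pos 24 = 'y'
  't' (pos 19) + 11 = pos 4 = 'e'
  'o' (pos 14) + 11 = pos 25 = 'z'
Result: sxyez

sxyez


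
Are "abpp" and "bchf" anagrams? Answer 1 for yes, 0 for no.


Strings: "abpp", "bchf"
Sorted first:  abpp
Sorted second: bcfh
Differ at position 0: 'a' vs 'b' => not anagrams

0


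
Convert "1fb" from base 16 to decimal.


Input: "1fb" in base 16
Positional expansion:
  Digit '1' (value 1) x 16^2 = 256
  Digit 'f' (value 15) x 16^1 = 240
  Digit 'b' (value 11) x 16^0 = 11
Sum = 507

507


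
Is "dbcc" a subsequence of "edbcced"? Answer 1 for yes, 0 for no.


Check if "dbcc" is a subsequence of "edbcced"
Greedy scan:
  Position 0 ('e'): no match needed
  Position 1 ('d'): matches sub[0] = 'd'
  Position 2 ('b'): matches sub[1] = 'b'
  Position 3 ('c'): matches sub[2] = 'c'
  Position 4 ('c'): matches sub[3] = 'c'
  Position 5 ('e'): no match needed
  Position 6 ('d'): no match needed
All 4 characters matched => is a subsequence

1


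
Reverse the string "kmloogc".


Input: kmloogc
Reading characters right to left:
  Position 6: 'c'
  Position 5: 'g'
  Position 4: 'o'
  Position 3: 'o'
  Position 2: 'l'
  Position 1: 'm'
  Position 0: 'k'
Reversed: cgoolmk

cgoolmk


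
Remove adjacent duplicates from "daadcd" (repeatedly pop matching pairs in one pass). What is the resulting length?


Input: daadcd
Stack-based adjacent duplicate removal:
  Read 'd': push. Stack: d
  Read 'a': push. Stack: da
  Read 'a': matches stack top 'a' => pop. Stack: d
  Read 'd': matches stack top 'd' => pop. Stack: (empty)
  Read 'c': push. Stack: c
  Read 'd': push. Stack: cd
Final stack: "cd" (length 2)

2


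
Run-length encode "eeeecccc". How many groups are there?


Input: eeeecccc
Scanning for consecutive runs:
  Group 1: 'e' x 4 (positions 0-3)
  Group 2: 'c' x 4 (positions 4-7)
Total groups: 2

2


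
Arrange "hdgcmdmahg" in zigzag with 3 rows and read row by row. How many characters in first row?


Zigzag "hdgcmdmahg" into 3 rows:
Placing characters:
  'h' => row 0
  'd' => row 1
  'g' => row 2
  'c' => row 1
  'm' => row 0
  'd' => row 1
  'm' => row 2
  'a' => row 1
  'h' => row 0
  'g' => row 1
Rows:
  Row 0: "hmh"
  Row 1: "dcdag"
  Row 2: "gm"
First row length: 3

3


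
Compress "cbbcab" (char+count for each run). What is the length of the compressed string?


Input: cbbcab
Runs:
  'c' x 1 => "c1"
  'b' x 2 => "b2"
  'c' x 1 => "c1"
  'a' x 1 => "a1"
  'b' x 1 => "b1"
Compressed: "c1b2c1a1b1"
Compressed length: 10

10


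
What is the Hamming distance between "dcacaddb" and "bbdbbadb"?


Comparing "dcacaddb" and "bbdbbadb" position by position:
  Position 0: 'd' vs 'b' => differ
  Position 1: 'c' vs 'b' => differ
  Position 2: 'a' vs 'd' => differ
  Position 3: 'c' vs 'b' => differ
  Position 4: 'a' vs 'b' => differ
  Position 5: 'd' vs 'a' => differ
  Position 6: 'd' vs 'd' => same
  Position 7: 'b' vs 'b' => same
Total differences (Hamming distance): 6

6


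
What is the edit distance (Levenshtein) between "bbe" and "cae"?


Computing edit distance: "bbe" -> "cae"
DP table:
           c    a    e
      0    1    2    3
  b   1    1    2    3
  b   2    2    2    3
  e   3    3    3    2
Edit distance = dp[3][3] = 2

2


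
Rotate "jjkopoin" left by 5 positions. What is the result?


Input: "jjkopoin", rotate left by 5
First 5 characters: "jjkop"
Remaining characters: "oin"
Concatenate remaining + first: "oin" + "jjkop" = "oinjjkop"

oinjjkop


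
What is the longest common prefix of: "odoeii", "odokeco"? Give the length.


Words: odoeii, odokeco
  Position 0: all 'o' => match
  Position 1: all 'd' => match
  Position 2: all 'o' => match
  Position 3: ('e', 'k') => mismatch, stop
LCP = "odo" (length 3)

3


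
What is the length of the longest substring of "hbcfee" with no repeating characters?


Input: "hbcfee"
Sliding window (track last position of each char):
  Position 0 ('h'): window [0,0] length 1 -- new best
  Position 1 ('b'): window [0,1] length 2 -- new best
  Position 2 ('c'): window [0,2] length 3 -- new best
  Position 3 ('f'): window [0,3] length 4 -- new best
  Position 4 ('e'): window [0,4] length 5 -- new best
  Position 5 ('e'): repeat (last at 4), move window start to 5
  Position 5 ('e'): window [5,5] length 1
Longest substring with no repeats: "hbcfe" with length 5

5


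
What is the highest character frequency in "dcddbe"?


Input: dcddbe
Character counts:
  'b': 1
  'c': 1
  'd': 3
  'e': 1
Maximum frequency: 3

3


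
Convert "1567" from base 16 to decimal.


Input: "1567" in base 16
Positional expansion:
  Digit '1' (value 1) x 16^3 = 4096
  Digit '5' (value 5) x 16^2 = 1280
  Digit '6' (value 6) x 16^1 = 96
  Digit '7' (value 7) x 16^0 = 7
Sum = 5479

5479


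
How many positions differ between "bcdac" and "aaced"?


Comparing "bcdac" and "aaced" position by position:
  Position 0: 'b' vs 'a' => DIFFER
  Position 1: 'c' vs 'a' => DIFFER
  Position 2: 'd' vs 'c' => DIFFER
  Position 3: 'a' vs 'e' => DIFFER
  Position 4: 'c' vs 'd' => DIFFER
Positions that differ: 5

5


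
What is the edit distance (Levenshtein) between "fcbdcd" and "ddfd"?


Computing edit distance: "fcbdcd" -> "ddfd"
DP table:
           d    d    f    d
      0    1    2    3    4
  f   1    1    2    2    3
  c   2    2    2    3    3
  b   3    3    3    3    4
  d   4    3    3    4    3
  c   5    4    4    4    4
  d   6    5    4    5    4
Edit distance = dp[6][4] = 4

4


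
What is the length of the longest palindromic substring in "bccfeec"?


Input: "bccfeec"
Checking substrings for palindromes:
  [1:3] "cc" (len 2) => palindrome
  [4:6] "ee" (len 2) => palindrome
Longest palindromic substring: "cc" with length 2

2


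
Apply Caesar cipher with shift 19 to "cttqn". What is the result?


Caesar cipher: shift "cttqn" by 19
  'c' (pos 2) + 19 = pos 21 = 'v'
  't' (pos 19) + 19 = pos 12 = 'm'
  't' (pos 19) + 19 = pos 12 = 'm'
  'q' (pos 16) + 19 = pos 9 = 'j'
  'n' (pos 13) + 19 = pos 6 = 'g'
Result: vmmjg

vmmjg


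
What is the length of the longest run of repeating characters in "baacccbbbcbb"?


Input: "baacccbbbcbb"
Scanning for longest run:
  Position 1 ('a'): new char, reset run to 1
  Position 2 ('a'): continues run of 'a', length=2
  Position 3 ('c'): new char, reset run to 1
  Position 4 ('c'): continues run of 'c', length=2
  Position 5 ('c'): continues run of 'c', length=3
  Position 6 ('b'): new char, reset run to 1
  Position 7 ('b'): continues run of 'b', length=2
  Position 8 ('b'): continues run of 'b', length=3
  Position 9 ('c'): new char, reset run to 1
  Position 10 ('b'): new char, reset run to 1
  Position 11 ('b'): continues run of 'b', length=2
Longest run: 'c' with length 3

3


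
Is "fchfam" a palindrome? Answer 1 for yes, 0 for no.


Input: fchfam
Reversed: mafhcf
  Compare pos 0 ('f') with pos 5 ('m'): MISMATCH
  Compare pos 1 ('c') with pos 4 ('a'): MISMATCH
  Compare pos 2 ('h') with pos 3 ('f'): MISMATCH
Result: not a palindrome

0


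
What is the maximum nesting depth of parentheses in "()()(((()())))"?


Input: "()()(((()())))"
Tracking depth:
  Position 0 '(': depth becomes 1
  Position 1 ')': depth becomes 0
  Position 2 '(': depth becomes 1
  Position 3 ')': depth becomes 0
  Position 4 '(': depth becomes 1
  Position 5 '(': depth becomes 2
  Position 6 '(': depth becomes 3
  Position 7 '(': depth becomes 4
  Position 8 ')': depth becomes 3
  Position 9 '(': depth becomes 4
  Position 10 ')': depth becomes 3
  Position 11 ')': depth becomes 2
  Position 12 ')': depth becomes 1
  Position 13 ')': depth becomes 0
Maximum depth reached: 4

4


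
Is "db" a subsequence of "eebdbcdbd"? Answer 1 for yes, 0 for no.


Check if "db" is a subsequence of "eebdbcdbd"
Greedy scan:
  Position 0 ('e'): no match needed
  Position 1 ('e'): no match needed
  Position 2 ('b'): no match needed
  Position 3 ('d'): matches sub[0] = 'd'
  Position 4 ('b'): matches sub[1] = 'b'
  Position 5 ('c'): no match needed
  Position 6 ('d'): no match needed
  Position 7 ('b'): no match needed
  Position 8 ('d'): no match needed
All 2 characters matched => is a subsequence

1


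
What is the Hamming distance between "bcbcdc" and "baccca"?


Comparing "bcbcdc" and "baccca" position by position:
  Position 0: 'b' vs 'b' => same
  Position 1: 'c' vs 'a' => differ
  Position 2: 'b' vs 'c' => differ
  Position 3: 'c' vs 'c' => same
  Position 4: 'd' vs 'c' => differ
  Position 5: 'c' vs 'a' => differ
Total differences (Hamming distance): 4

4


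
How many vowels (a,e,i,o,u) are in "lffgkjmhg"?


Input: lffgkjmhg
Checking each character:
  'l' at position 0: consonant
  'f' at position 1: consonant
  'f' at position 2: consonant
  'g' at position 3: consonant
  'k' at position 4: consonant
  'j' at position 5: consonant
  'm' at position 6: consonant
  'h' at position 7: consonant
  'g' at position 8: consonant
Total vowels: 0

0


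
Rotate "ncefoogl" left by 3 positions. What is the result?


Input: "ncefoogl", rotate left by 3
First 3 characters: "nce"
Remaining characters: "foogl"
Concatenate remaining + first: "foogl" + "nce" = "fooglnce"

fooglnce


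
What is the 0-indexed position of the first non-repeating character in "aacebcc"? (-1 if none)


Input: aacebcc
Character frequencies:
  'a': 2
  'b': 1
  'c': 3
  'e': 1
Scanning left to right for freq == 1:
  Position 0 ('a'): freq=2, skip
  Position 1 ('a'): freq=2, skip
  Position 2 ('c'): freq=3, skip
  Position 3 ('e'): unique! => answer = 3

3


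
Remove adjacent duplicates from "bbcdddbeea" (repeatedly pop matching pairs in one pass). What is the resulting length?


Input: bbcdddbeea
Stack-based adjacent duplicate removal:
  Read 'b': push. Stack: b
  Read 'b': matches stack top 'b' => pop. Stack: (empty)
  Read 'c': push. Stack: c
  Read 'd': push. Stack: cd
  Read 'd': matches stack top 'd' => pop. Stack: c
  Read 'd': push. Stack: cd
  Read 'b': push. Stack: cdb
  Read 'e': push. Stack: cdbe
  Read 'e': matches stack top 'e' => pop. Stack: cdb
  Read 'a': push. Stack: cdba
Final stack: "cdba" (length 4)

4


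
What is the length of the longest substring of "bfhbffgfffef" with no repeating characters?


Input: "bfhbffgfffef"
Sliding window (track last position of each char):
  Position 0 ('b'): window [0,0] length 1 -- new best
  Position 1 ('f'): window [0,1] length 2 -- new best
  Position 2 ('h'): window [0,2] length 3 -- new best
  Position 3 ('b'): repeat (last at 0), move window start to 1
  Position 3 ('b'): window [1,3] length 3
  Position 4 ('f'): repeat (last at 1), move window start to 2
  Position 4 ('f'): window [2,4] length 3
  Position 5 ('f'): repeat (last at 4), move window start to 5
  Position 5 ('f'): window [5,5] length 1
  Position 6 ('g'): window [5,6] length 2
  Position 7 ('f'): repeat (last at 5), move window start to 6
  Position 7 ('f'): window [6,7] length 2
  Position 8 ('f'): repeat (last at 7), move window start to 8
  Position 8 ('f'): window [8,8] length 1
  Position 9 ('f'): repeat (last at 8), move window start to 9
  Position 9 ('f'): window [9,9] length 1
  Position 10 ('e'): window [9,10] length 2
  Position 11 ('f'): repeat (last at 9), move window start to 10
  Position 11 ('f'): window [10,11] length 2
Longest substring with no repeats: "bfh" with length 3

3


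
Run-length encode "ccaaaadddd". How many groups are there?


Input: ccaaaadddd
Scanning for consecutive runs:
  Group 1: 'c' x 2 (positions 0-1)
  Group 2: 'a' x 4 (positions 2-5)
  Group 3: 'd' x 4 (positions 6-9)
Total groups: 3

3


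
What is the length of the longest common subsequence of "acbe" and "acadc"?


LCS of "acbe" and "acadc"
DP table:
           a    c    a    d    c
      0    0    0    0    0    0
  a   0    1    1    1    1    1
  c   0    1    2    2    2    2
  b   0    1    2    2    2    2
  e   0    1    2    2    2    2
LCS length = dp[4][5] = 2

2


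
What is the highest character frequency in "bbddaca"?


Input: bbddaca
Character counts:
  'a': 2
  'b': 2
  'c': 1
  'd': 2
Maximum frequency: 2

2


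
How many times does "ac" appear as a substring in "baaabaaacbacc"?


Searching for "ac" in "baaabaaacbacc"
Scanning each position:
  Position 0: "ba" => no
  Position 1: "aa" => no
  Position 2: "aa" => no
  Position 3: "ab" => no
  Position 4: "ba" => no
  Position 5: "aa" => no
  Position 6: "aa" => no
  Position 7: "ac" => MATCH
  Position 8: "cb" => no
  Position 9: "ba" => no
  Position 10: "ac" => MATCH
  Position 11: "cc" => no
Total occurrences: 2

2


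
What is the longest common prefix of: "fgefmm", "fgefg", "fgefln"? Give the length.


Words: fgefmm, fgefg, fgefln
  Position 0: all 'f' => match
  Position 1: all 'g' => match
  Position 2: all 'e' => match
  Position 3: all 'f' => match
  Position 4: ('m', 'g', 'l') => mismatch, stop
LCP = "fgef" (length 4)

4


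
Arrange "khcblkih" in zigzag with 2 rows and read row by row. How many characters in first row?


Zigzag "khcblkih" into 2 rows:
Placing characters:
  'k' => row 0
  'h' => row 1
  'c' => row 0
  'b' => row 1
  'l' => row 0
  'k' => row 1
  'i' => row 0
  'h' => row 1
Rows:
  Row 0: "kcli"
  Row 1: "hbkh"
First row length: 4

4


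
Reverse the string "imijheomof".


Input: imijheomof
Reading characters right to left:
  Position 9: 'f'
  Position 8: 'o'
  Position 7: 'm'
  Position 6: 'o'
  Position 5: 'e'
  Position 4: 'h'
  Position 3: 'j'
  Position 2: 'i'
  Position 1: 'm'
  Position 0: 'i'
Reversed: fomoehjimi

fomoehjimi


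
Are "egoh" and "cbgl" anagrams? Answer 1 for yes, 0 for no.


Strings: "egoh", "cbgl"
Sorted first:  egho
Sorted second: bcgl
Differ at position 0: 'e' vs 'b' => not anagrams

0


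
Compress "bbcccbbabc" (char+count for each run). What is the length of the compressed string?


Input: bbcccbbabc
Runs:
  'b' x 2 => "b2"
  'c' x 3 => "c3"
  'b' x 2 => "b2"
  'a' x 1 => "a1"
  'b' x 1 => "b1"
  'c' x 1 => "c1"
Compressed: "b2c3b2a1b1c1"
Compressed length: 12

12


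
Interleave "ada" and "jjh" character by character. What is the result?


Interleaving "ada" and "jjh":
  Position 0: 'a' from first, 'j' from second => "aj"
  Position 1: 'd' from first, 'j' from second => "dj"
  Position 2: 'a' from first, 'h' from second => "ah"
Result: ajdjah

ajdjah


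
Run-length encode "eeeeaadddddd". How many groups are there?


Input: eeeeaadddddd
Scanning for consecutive runs:
  Group 1: 'e' x 4 (positions 0-3)
  Group 2: 'a' x 2 (positions 4-5)
  Group 3: 'd' x 6 (positions 6-11)
Total groups: 3

3


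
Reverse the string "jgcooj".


Input: jgcooj
Reading characters right to left:
  Position 5: 'j'
  Position 4: 'o'
  Position 3: 'o'
  Position 2: 'c'
  Position 1: 'g'
  Position 0: 'j'
Reversed: joocgj

joocgj


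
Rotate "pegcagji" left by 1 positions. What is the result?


Input: "pegcagji", rotate left by 1
First 1 characters: "p"
Remaining characters: "egcagji"
Concatenate remaining + first: "egcagji" + "p" = "egcagjip"

egcagjip


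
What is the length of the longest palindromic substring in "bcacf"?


Input: "bcacf"
Checking substrings for palindromes:
  [1:4] "cac" (len 3) => palindrome
Longest palindromic substring: "cac" with length 3

3


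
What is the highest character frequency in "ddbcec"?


Input: ddbcec
Character counts:
  'b': 1
  'c': 2
  'd': 2
  'e': 1
Maximum frequency: 2

2


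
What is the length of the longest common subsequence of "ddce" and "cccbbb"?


LCS of "ddce" and "cccbbb"
DP table:
           c    c    c    b    b    b
      0    0    0    0    0    0    0
  d   0    0    0    0    0    0    0
  d   0    0    0    0    0    0    0
  c   0    1    1    1    1    1    1
  e   0    1    1    1    1    1    1
LCS length = dp[4][6] = 1

1


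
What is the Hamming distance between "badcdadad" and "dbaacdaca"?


Comparing "badcdadad" and "dbaacdaca" position by position:
  Position 0: 'b' vs 'd' => differ
  Position 1: 'a' vs 'b' => differ
  Position 2: 'd' vs 'a' => differ
  Position 3: 'c' vs 'a' => differ
  Position 4: 'd' vs 'c' => differ
  Position 5: 'a' vs 'd' => differ
  Position 6: 'd' vs 'a' => differ
  Position 7: 'a' vs 'c' => differ
  Position 8: 'd' vs 'a' => differ
Total differences (Hamming distance): 9

9


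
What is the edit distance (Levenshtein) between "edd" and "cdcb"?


Computing edit distance: "edd" -> "cdcb"
DP table:
           c    d    c    b
      0    1    2    3    4
  e   1    1    2    3    4
  d   2    2    1    2    3
  d   3    3    2    2    3
Edit distance = dp[3][4] = 3

3


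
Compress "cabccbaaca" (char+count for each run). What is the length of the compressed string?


Input: cabccbaaca
Runs:
  'c' x 1 => "c1"
  'a' x 1 => "a1"
  'b' x 1 => "b1"
  'c' x 2 => "c2"
  'b' x 1 => "b1"
  'a' x 2 => "a2"
  'c' x 1 => "c1"
  'a' x 1 => "a1"
Compressed: "c1a1b1c2b1a2c1a1"
Compressed length: 16

16


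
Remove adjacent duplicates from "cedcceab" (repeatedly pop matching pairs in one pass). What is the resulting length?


Input: cedcceab
Stack-based adjacent duplicate removal:
  Read 'c': push. Stack: c
  Read 'e': push. Stack: ce
  Read 'd': push. Stack: ced
  Read 'c': push. Stack: cedc
  Read 'c': matches stack top 'c' => pop. Stack: ced
  Read 'e': push. Stack: cede
  Read 'a': push. Stack: cedea
  Read 'b': push. Stack: cedeab
Final stack: "cedeab" (length 6)

6


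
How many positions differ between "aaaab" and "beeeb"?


Comparing "aaaab" and "beeeb" position by position:
  Position 0: 'a' vs 'b' => DIFFER
  Position 1: 'a' vs 'e' => DIFFER
  Position 2: 'a' vs 'e' => DIFFER
  Position 3: 'a' vs 'e' => DIFFER
  Position 4: 'b' vs 'b' => same
Positions that differ: 4

4


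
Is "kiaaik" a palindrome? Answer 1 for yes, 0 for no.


Input: kiaaik
Reversed: kiaaik
  Compare pos 0 ('k') with pos 5 ('k'): match
  Compare pos 1 ('i') with pos 4 ('i'): match
  Compare pos 2 ('a') with pos 3 ('a'): match
Result: palindrome

1


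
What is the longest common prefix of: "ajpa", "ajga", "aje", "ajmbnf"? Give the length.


Words: ajpa, ajga, aje, ajmbnf
  Position 0: all 'a' => match
  Position 1: all 'j' => match
  Position 2: ('p', 'g', 'e', 'm') => mismatch, stop
LCP = "aj" (length 2)

2


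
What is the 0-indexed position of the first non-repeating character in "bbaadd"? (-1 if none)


Input: bbaadd
Character frequencies:
  'a': 2
  'b': 2
  'd': 2
Scanning left to right for freq == 1:
  Position 0 ('b'): freq=2, skip
  Position 1 ('b'): freq=2, skip
  Position 2 ('a'): freq=2, skip
  Position 3 ('a'): freq=2, skip
  Position 4 ('d'): freq=2, skip
  Position 5 ('d'): freq=2, skip
  No unique character found => answer = -1

-1


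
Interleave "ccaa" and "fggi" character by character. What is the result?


Interleaving "ccaa" and "fggi":
  Position 0: 'c' from first, 'f' from second => "cf"
  Position 1: 'c' from first, 'g' from second => "cg"
  Position 2: 'a' from first, 'g' from second => "ag"
  Position 3: 'a' from first, 'i' from second => "ai"
Result: cfcgagai

cfcgagai


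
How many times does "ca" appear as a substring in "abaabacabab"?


Searching for "ca" in "abaabacabab"
Scanning each position:
  Position 0: "ab" => no
  Position 1: "ba" => no
  Position 2: "aa" => no
  Position 3: "ab" => no
  Position 4: "ba" => no
  Position 5: "ac" => no
  Position 6: "ca" => MATCH
  Position 7: "ab" => no
  Position 8: "ba" => no
  Position 9: "ab" => no
Total occurrences: 1

1


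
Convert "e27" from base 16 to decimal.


Input: "e27" in base 16
Positional expansion:
  Digit 'e' (value 14) x 16^2 = 3584
  Digit '2' (value 2) x 16^1 = 32
  Digit '7' (value 7) x 16^0 = 7
Sum = 3623

3623


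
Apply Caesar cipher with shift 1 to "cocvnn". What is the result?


Caesar cipher: shift "cocvnn" by 1
  'c' (pos 2) + 1 = pos 3 = 'd'
  'o' (pos 14) + 1 = pos 15 = 'p'
  'c' (pos 2) + 1 = pos 3 = 'd'
  'v' (pos 21) + 1 = pos 22 = 'w'
  'n' (pos 13) + 1 = pos 14 = 'o'
  'n' (pos 13) + 1 = pos 14 = 'o'
Result: dpdwoo

dpdwoo


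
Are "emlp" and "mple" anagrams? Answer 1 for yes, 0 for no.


Strings: "emlp", "mple"
Sorted first:  elmp
Sorted second: elmp
Sorted forms match => anagrams

1


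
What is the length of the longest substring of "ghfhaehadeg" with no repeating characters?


Input: "ghfhaehadeg"
Sliding window (track last position of each char):
  Position 0 ('g'): window [0,0] length 1 -- new best
  Position 1 ('h'): window [0,1] length 2 -- new best
  Position 2 ('f'): window [0,2] length 3 -- new best
  Position 3 ('h'): repeat (last at 1), move window start to 2
  Position 3 ('h'): window [2,3] length 2
  Position 4 ('a'): window [2,4] length 3
  Position 5 ('e'): window [2,5] length 4 -- new best
  Position 6 ('h'): repeat (last at 3), move window start to 4
  Position 6 ('h'): window [4,6] length 3
  Position 7 ('a'): repeat (last at 4), move window start to 5
  Position 7 ('a'): window [5,7] length 3
  Position 8 ('d'): window [5,8] length 4
  Position 9 ('e'): repeat (last at 5), move window start to 6
  Position 9 ('e'): window [6,9] length 4
  Position 10 ('g'): window [6,10] length 5 -- new best
Longest substring with no repeats: "hadeg" with length 5

5


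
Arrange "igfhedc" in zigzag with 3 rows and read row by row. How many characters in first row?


Zigzag "igfhedc" into 3 rows:
Placing characters:
  'i' => row 0
  'g' => row 1
  'f' => row 2
  'h' => row 1
  'e' => row 0
  'd' => row 1
  'c' => row 2
Rows:
  Row 0: "ie"
  Row 1: "ghd"
  Row 2: "fc"
First row length: 2

2


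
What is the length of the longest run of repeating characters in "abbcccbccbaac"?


Input: "abbcccbccbaac"
Scanning for longest run:
  Position 1 ('b'): new char, reset run to 1
  Position 2 ('b'): continues run of 'b', length=2
  Position 3 ('c'): new char, reset run to 1
  Position 4 ('c'): continues run of 'c', length=2
  Position 5 ('c'): continues run of 'c', length=3
  Position 6 ('b'): new char, reset run to 1
  Position 7 ('c'): new char, reset run to 1
  Position 8 ('c'): continues run of 'c', length=2
  Position 9 ('b'): new char, reset run to 1
  Position 10 ('a'): new char, reset run to 1
  Position 11 ('a'): continues run of 'a', length=2
  Position 12 ('c'): new char, reset run to 1
Longest run: 'c' with length 3

3


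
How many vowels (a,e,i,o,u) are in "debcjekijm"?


Input: debcjekijm
Checking each character:
  'd' at position 0: consonant
  'e' at position 1: vowel (running total: 1)
  'b' at position 2: consonant
  'c' at position 3: consonant
  'j' at position 4: consonant
  'e' at position 5: vowel (running total: 2)
  'k' at position 6: consonant
  'i' at position 7: vowel (running total: 3)
  'j' at position 8: consonant
  'm' at position 9: consonant
Total vowels: 3

3


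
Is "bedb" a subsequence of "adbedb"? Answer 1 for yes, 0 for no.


Check if "bedb" is a subsequence of "adbedb"
Greedy scan:
  Position 0 ('a'): no match needed
  Position 1 ('d'): no match needed
  Position 2 ('b'): matches sub[0] = 'b'
  Position 3 ('e'): matches sub[1] = 'e'
  Position 4 ('d'): matches sub[2] = 'd'
  Position 5 ('b'): matches sub[3] = 'b'
All 4 characters matched => is a subsequence

1


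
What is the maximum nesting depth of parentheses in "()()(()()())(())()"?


Input: "()()(()()())(())()"
Tracking depth:
  Position 0 '(': depth becomes 1
  Position 1 ')': depth becomes 0
  Position 2 '(': depth becomes 1
  Position 3 ')': depth becomes 0
  Position 4 '(': depth becomes 1
  Position 5 '(': depth becomes 2
  Position 6 ')': depth becomes 1
  Position 7 '(': depth becomes 2
  Position 8 ')': depth becomes 1
  Position 9 '(': depth becomes 2
  Position 10 ')': depth becomes 1
  Position 11 ')': depth becomes 0
  Position 12 '(': depth becomes 1
  Position 13 '(': depth becomes 2
  Position 14 ')': depth becomes 1
  Position 15 ')': depth becomes 0
  Position 16 '(': depth becomes 1
  Position 17 ')': depth becomes 0
Maximum depth reached: 2

2


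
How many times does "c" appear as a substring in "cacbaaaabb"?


Searching for "c" in "cacbaaaabb"
Scanning each position:
  Position 0: "c" => MATCH
  Position 1: "a" => no
  Position 2: "c" => MATCH
  Position 3: "b" => no
  Position 4: "a" => no
  Position 5: "a" => no
  Position 6: "a" => no
  Position 7: "a" => no
  Position 8: "b" => no
  Position 9: "b" => no
Total occurrences: 2

2


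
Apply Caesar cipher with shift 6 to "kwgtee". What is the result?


Caesar cipher: shift "kwgtee" by 6
  'k' (pos 10) + 6 = pos 16 = 'q'
  'w' (pos 22) + 6 = pos 2 = 'c'
  'g' (pos 6) + 6 = pos 12 = 'm'
  't' (pos 19) + 6 = pos 25 = 'z'
  'e' (pos 4) + 6 = pos 10 = 'k'
  'e' (pos 4) + 6 = pos 10 = 'k'
Result: qcmzkk

qcmzkk


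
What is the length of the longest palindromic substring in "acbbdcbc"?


Input: "acbbdcbc"
Checking substrings for palindromes:
  [5:8] "cbc" (len 3) => palindrome
  [2:4] "bb" (len 2) => palindrome
Longest palindromic substring: "cbc" with length 3

3


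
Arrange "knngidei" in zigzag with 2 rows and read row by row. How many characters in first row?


Zigzag "knngidei" into 2 rows:
Placing characters:
  'k' => row 0
  'n' => row 1
  'n' => row 0
  'g' => row 1
  'i' => row 0
  'd' => row 1
  'e' => row 0
  'i' => row 1
Rows:
  Row 0: "knie"
  Row 1: "ngdi"
First row length: 4

4


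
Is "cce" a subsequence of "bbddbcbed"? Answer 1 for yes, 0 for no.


Check if "cce" is a subsequence of "bbddbcbed"
Greedy scan:
  Position 0 ('b'): no match needed
  Position 1 ('b'): no match needed
  Position 2 ('d'): no match needed
  Position 3 ('d'): no match needed
  Position 4 ('b'): no match needed
  Position 5 ('c'): matches sub[0] = 'c'
  Position 6 ('b'): no match needed
  Position 7 ('e'): no match needed
  Position 8 ('d'): no match needed
Only matched 1/3 characters => not a subsequence

0


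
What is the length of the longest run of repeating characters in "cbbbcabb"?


Input: "cbbbcabb"
Scanning for longest run:
  Position 1 ('b'): new char, reset run to 1
  Position 2 ('b'): continues run of 'b', length=2
  Position 3 ('b'): continues run of 'b', length=3
  Position 4 ('c'): new char, reset run to 1
  Position 5 ('a'): new char, reset run to 1
  Position 6 ('b'): new char, reset run to 1
  Position 7 ('b'): continues run of 'b', length=2
Longest run: 'b' with length 3

3


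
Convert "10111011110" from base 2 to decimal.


Input: "10111011110" in base 2
Positional expansion:
  Digit '1' (value 1) x 2^10 = 1024
  Digit '0' (value 0) x 2^9 = 0
  Digit '1' (value 1) x 2^8 = 256
  Digit '1' (value 1) x 2^7 = 128
  Digit '1' (value 1) x 2^6 = 64
  Digit '0' (value 0) x 2^5 = 0
  Digit '1' (value 1) x 2^4 = 16
  Digit '1' (value 1) x 2^3 = 8
  Digit '1' (value 1) x 2^2 = 4
  Digit '1' (value 1) x 2^1 = 2
  Digit '0' (value 0) x 2^0 = 0
Sum = 1502

1502


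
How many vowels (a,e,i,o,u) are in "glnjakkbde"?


Input: glnjakkbde
Checking each character:
  'g' at position 0: consonant
  'l' at position 1: consonant
  'n' at position 2: consonant
  'j' at position 3: consonant
  'a' at position 4: vowel (running total: 1)
  'k' at position 5: consonant
  'k' at position 6: consonant
  'b' at position 7: consonant
  'd' at position 8: consonant
  'e' at position 9: vowel (running total: 2)
Total vowels: 2

2


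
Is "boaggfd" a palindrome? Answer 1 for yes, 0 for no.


Input: boaggfd
Reversed: dfggaob
  Compare pos 0 ('b') with pos 6 ('d'): MISMATCH
  Compare pos 1 ('o') with pos 5 ('f'): MISMATCH
  Compare pos 2 ('a') with pos 4 ('g'): MISMATCH
Result: not a palindrome

0


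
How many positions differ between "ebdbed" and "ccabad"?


Comparing "ebdbed" and "ccabad" position by position:
  Position 0: 'e' vs 'c' => DIFFER
  Position 1: 'b' vs 'c' => DIFFER
  Position 2: 'd' vs 'a' => DIFFER
  Position 3: 'b' vs 'b' => same
  Position 4: 'e' vs 'a' => DIFFER
  Position 5: 'd' vs 'd' => same
Positions that differ: 4

4


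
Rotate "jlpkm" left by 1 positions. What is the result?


Input: "jlpkm", rotate left by 1
First 1 characters: "j"
Remaining characters: "lpkm"
Concatenate remaining + first: "lpkm" + "j" = "lpkmj"

lpkmj


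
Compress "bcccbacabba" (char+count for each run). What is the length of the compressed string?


Input: bcccbacabba
Runs:
  'b' x 1 => "b1"
  'c' x 3 => "c3"
  'b' x 1 => "b1"
  'a' x 1 => "a1"
  'c' x 1 => "c1"
  'a' x 1 => "a1"
  'b' x 2 => "b2"
  'a' x 1 => "a1"
Compressed: "b1c3b1a1c1a1b2a1"
Compressed length: 16

16


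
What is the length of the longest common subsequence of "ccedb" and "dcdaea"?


LCS of "ccedb" and "dcdaea"
DP table:
           d    c    d    a    e    a
      0    0    0    0    0    0    0
  c   0    0    1    1    1    1    1
  c   0    0    1    1    1    1    1
  e   0    0    1    1    1    2    2
  d   0    1    1    2    2    2    2
  b   0    1    1    2    2    2    2
LCS length = dp[5][6] = 2

2


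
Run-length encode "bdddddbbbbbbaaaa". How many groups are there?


Input: bdddddbbbbbbaaaa
Scanning for consecutive runs:
  Group 1: 'b' x 1 (positions 0-0)
  Group 2: 'd' x 5 (positions 1-5)
  Group 3: 'b' x 6 (positions 6-11)
  Group 4: 'a' x 4 (positions 12-15)
Total groups: 4

4


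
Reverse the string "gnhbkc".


Input: gnhbkc
Reading characters right to left:
  Position 5: 'c'
  Position 4: 'k'
  Position 3: 'b'
  Position 2: 'h'
  Position 1: 'n'
  Position 0: 'g'
Reversed: ckbhng

ckbhng


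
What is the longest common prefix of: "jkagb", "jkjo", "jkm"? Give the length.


Words: jkagb, jkjo, jkm
  Position 0: all 'j' => match
  Position 1: all 'k' => match
  Position 2: ('a', 'j', 'm') => mismatch, stop
LCP = "jk" (length 2)

2


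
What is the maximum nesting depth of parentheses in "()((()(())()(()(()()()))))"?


Input: "()((()(())()(()(()()()))))"
Tracking depth:
  Position 0 '(': depth becomes 1
  Position 1 ')': depth becomes 0
  Position 2 '(': depth becomes 1
  Position 3 '(': depth becomes 2
  Position 4 '(': depth becomes 3
  Position 5 ')': depth becomes 2
  Position 6 '(': depth becomes 3
  Position 7 '(': depth becomes 4
  Position 8 ')': depth becomes 3
  Position 9 ')': depth becomes 2
  Position 10 '(': depth becomes 3
  Position 11 ')': depth becomes 2
  Position 12 '(': depth becomes 3
  Position 13 '(': depth becomes 4
  Position 14 ')': depth becomes 3
  Position 15 '(': depth becomes 4
  Position 16 '(': depth becomes 5
  Position 17 ')': depth becomes 4
  Position 18 '(': depth becomes 5
  Position 19 ')': depth becomes 4
  Position 20 '(': depth becomes 5
  Position 21 ')': depth becomes 4
  Position 22 ')': depth becomes 3
  Position 23 ')': depth becomes 2
  Position 24 ')': depth becomes 1
  Position 25 ')': depth becomes 0
Maximum depth reached: 5

5


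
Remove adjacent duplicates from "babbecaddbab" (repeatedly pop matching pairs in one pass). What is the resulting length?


Input: babbecaddbab
Stack-based adjacent duplicate removal:
  Read 'b': push. Stack: b
  Read 'a': push. Stack: ba
  Read 'b': push. Stack: bab
  Read 'b': matches stack top 'b' => pop. Stack: ba
  Read 'e': push. Stack: bae
  Read 'c': push. Stack: baec
  Read 'a': push. Stack: baeca
  Read 'd': push. Stack: baecad
  Read 'd': matches stack top 'd' => pop. Stack: baeca
  Read 'b': push. Stack: baecab
  Read 'a': push. Stack: baecaba
  Read 'b': push. Stack: baecabab
Final stack: "baecabab" (length 8)

8


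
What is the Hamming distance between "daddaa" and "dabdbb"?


Comparing "daddaa" and "dabdbb" position by position:
  Position 0: 'd' vs 'd' => same
  Position 1: 'a' vs 'a' => same
  Position 2: 'd' vs 'b' => differ
  Position 3: 'd' vs 'd' => same
  Position 4: 'a' vs 'b' => differ
  Position 5: 'a' vs 'b' => differ
Total differences (Hamming distance): 3

3


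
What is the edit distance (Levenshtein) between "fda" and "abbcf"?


Computing edit distance: "fda" -> "abbcf"
DP table:
           a    b    b    c    f
      0    1    2    3    4    5
  f   1    1    2    3    4    4
  d   2    2    2    3    4    5
  a   3    2    3    3    4    5
Edit distance = dp[3][5] = 5

5


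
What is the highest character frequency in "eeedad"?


Input: eeedad
Character counts:
  'a': 1
  'd': 2
  'e': 3
Maximum frequency: 3

3


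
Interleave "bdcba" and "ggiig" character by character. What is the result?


Interleaving "bdcba" and "ggiig":
  Position 0: 'b' from first, 'g' from second => "bg"
  Position 1: 'd' from first, 'g' from second => "dg"
  Position 2: 'c' from first, 'i' from second => "ci"
  Position 3: 'b' from first, 'i' from second => "bi"
  Position 4: 'a' from first, 'g' from second => "ag"
Result: bgdgcibiag

bgdgcibiag


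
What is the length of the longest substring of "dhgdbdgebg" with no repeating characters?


Input: "dhgdbdgebg"
Sliding window (track last position of each char):
  Position 0 ('d'): window [0,0] length 1 -- new best
  Position 1 ('h'): window [0,1] length 2 -- new best
  Position 2 ('g'): window [0,2] length 3 -- new best
  Position 3 ('d'): repeat (last at 0), move window start to 1
  Position 3 ('d'): window [1,3] length 3
  Position 4 ('b'): window [1,4] length 4 -- new best
  Position 5 ('d'): repeat (last at 3), move window start to 4
  Position 5 ('d'): window [4,5] length 2
  Position 6 ('g'): window [4,6] length 3
  Position 7 ('e'): window [4,7] length 4
  Position 8 ('b'): repeat (last at 4), move window start to 5
  Position 8 ('b'): window [5,8] length 4
  Position 9 ('g'): repeat (last at 6), move window start to 7
  Position 9 ('g'): window [7,9] length 3
Longest substring with no repeats: "hgdb" with length 4

4


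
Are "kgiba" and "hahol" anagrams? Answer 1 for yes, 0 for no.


Strings: "kgiba", "hahol"
Sorted first:  abgik
Sorted second: ahhlo
Differ at position 1: 'b' vs 'h' => not anagrams

0


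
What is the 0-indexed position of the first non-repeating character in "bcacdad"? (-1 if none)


Input: bcacdad
Character frequencies:
  'a': 2
  'b': 1
  'c': 2
  'd': 2
Scanning left to right for freq == 1:
  Position 0 ('b'): unique! => answer = 0

0


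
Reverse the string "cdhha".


Input: cdhha
Reading characters right to left:
  Position 4: 'a'
  Position 3: 'h'
  Position 2: 'h'
  Position 1: 'd'
  Position 0: 'c'
Reversed: ahhdc

ahhdc


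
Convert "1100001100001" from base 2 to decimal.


Input: "1100001100001" in base 2
Positional expansion:
  Digit '1' (value 1) x 2^12 = 4096
  Digit '1' (value 1) x 2^11 = 2048
  Digit '0' (value 0) x 2^10 = 0
  Digit '0' (value 0) x 2^9 = 0
  Digit '0' (value 0) x 2^8 = 0
  Digit '0' (value 0) x 2^7 = 0
  Digit '1' (value 1) x 2^6 = 64
  Digit '1' (value 1) x 2^5 = 32
  Digit '0' (value 0) x 2^4 = 0
  Digit '0' (value 0) x 2^3 = 0
  Digit '0' (value 0) x 2^2 = 0
  Digit '0' (value 0) x 2^1 = 0
  Digit '1' (value 1) x 2^0 = 1
Sum = 6241

6241


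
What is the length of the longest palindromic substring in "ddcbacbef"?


Input: "ddcbacbef"
Checking substrings for palindromes:
  [0:2] "dd" (len 2) => palindrome
Longest palindromic substring: "dd" with length 2

2


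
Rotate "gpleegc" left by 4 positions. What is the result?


Input: "gpleegc", rotate left by 4
First 4 characters: "gple"
Remaining characters: "egc"
Concatenate remaining + first: "egc" + "gple" = "egcgple"

egcgple


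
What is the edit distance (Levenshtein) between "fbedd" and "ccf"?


Computing edit distance: "fbedd" -> "ccf"
DP table:
           c    c    f
      0    1    2    3
  f   1    1    2    2
  b   2    2    2    3
  e   3    3    3    3
  d   4    4    4    4
  d   5    5    5    5
Edit distance = dp[5][3] = 5

5


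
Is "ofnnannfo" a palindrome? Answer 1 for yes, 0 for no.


Input: ofnnannfo
Reversed: ofnnannfo
  Compare pos 0 ('o') with pos 8 ('o'): match
  Compare pos 1 ('f') with pos 7 ('f'): match
  Compare pos 2 ('n') with pos 6 ('n'): match
  Compare pos 3 ('n') with pos 5 ('n'): match
Result: palindrome

1


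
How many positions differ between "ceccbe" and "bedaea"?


Comparing "ceccbe" and "bedaea" position by position:
  Position 0: 'c' vs 'b' => DIFFER
  Position 1: 'e' vs 'e' => same
  Position 2: 'c' vs 'd' => DIFFER
  Position 3: 'c' vs 'a' => DIFFER
  Position 4: 'b' vs 'e' => DIFFER
  Position 5: 'e' vs 'a' => DIFFER
Positions that differ: 5

5


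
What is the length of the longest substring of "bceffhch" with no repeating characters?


Input: "bceffhch"
Sliding window (track last position of each char):
  Position 0 ('b'): window [0,0] length 1 -- new best
  Position 1 ('c'): window [0,1] length 2 -- new best
  Position 2 ('e'): window [0,2] length 3 -- new best
  Position 3 ('f'): window [0,3] length 4 -- new best
  Position 4 ('f'): repeat (last at 3), move window start to 4
  Position 4 ('f'): window [4,4] length 1
  Position 5 ('h'): window [4,5] length 2
  Position 6 ('c'): window [4,6] length 3
  Position 7 ('h'): repeat (last at 5), move window start to 6
  Position 7 ('h'): window [6,7] length 2
Longest substring with no repeats: "bcef" with length 4

4


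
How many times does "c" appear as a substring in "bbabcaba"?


Searching for "c" in "bbabcaba"
Scanning each position:
  Position 0: "b" => no
  Position 1: "b" => no
  Position 2: "a" => no
  Position 3: "b" => no
  Position 4: "c" => MATCH
  Position 5: "a" => no
  Position 6: "b" => no
  Position 7: "a" => no
Total occurrences: 1

1


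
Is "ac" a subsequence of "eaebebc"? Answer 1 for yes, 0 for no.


Check if "ac" is a subsequence of "eaebebc"
Greedy scan:
  Position 0 ('e'): no match needed
  Position 1 ('a'): matches sub[0] = 'a'
  Position 2 ('e'): no match needed
  Position 3 ('b'): no match needed
  Position 4 ('e'): no match needed
  Position 5 ('b'): no match needed
  Position 6 ('c'): matches sub[1] = 'c'
All 2 characters matched => is a subsequence

1


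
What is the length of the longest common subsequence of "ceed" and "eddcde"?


LCS of "ceed" and "eddcde"
DP table:
           e    d    d    c    d    e
      0    0    0    0    0    0    0
  c   0    0    0    0    1    1    1
  e   0    1    1    1    1    1    2
  e   0    1    1    1    1    1    2
  d   0    1    2    2    2    2    2
LCS length = dp[4][6] = 2

2


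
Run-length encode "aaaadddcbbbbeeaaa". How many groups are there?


Input: aaaadddcbbbbeeaaa
Scanning for consecutive runs:
  Group 1: 'a' x 4 (positions 0-3)
  Group 2: 'd' x 3 (positions 4-6)
  Group 3: 'c' x 1 (positions 7-7)
  Group 4: 'b' x 4 (positions 8-11)
  Group 5: 'e' x 2 (positions 12-13)
  Group 6: 'a' x 3 (positions 14-16)
Total groups: 6

6
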